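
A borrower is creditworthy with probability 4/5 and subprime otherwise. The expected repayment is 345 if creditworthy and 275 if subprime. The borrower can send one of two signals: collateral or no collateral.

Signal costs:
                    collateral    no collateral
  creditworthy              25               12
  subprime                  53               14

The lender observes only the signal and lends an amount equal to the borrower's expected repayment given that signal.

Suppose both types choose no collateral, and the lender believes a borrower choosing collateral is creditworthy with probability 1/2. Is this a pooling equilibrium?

Yes

At the pooled signal (no collateral) the lender holds the prior 4/5 and pays 4/5·345 + 1/5·275 = 331. Off-path (collateral) belief 1/2 gives 1/2·345 + 1/2·275 = 310.
Creditworthy: no collateral gives 331 − 12 = 319; collateral gives 310 − 25 = 285. Stays. ✓
Subprime: no collateral gives 331 − 14 = 317; collateral gives 310 − 53 = 257. Stays. ✓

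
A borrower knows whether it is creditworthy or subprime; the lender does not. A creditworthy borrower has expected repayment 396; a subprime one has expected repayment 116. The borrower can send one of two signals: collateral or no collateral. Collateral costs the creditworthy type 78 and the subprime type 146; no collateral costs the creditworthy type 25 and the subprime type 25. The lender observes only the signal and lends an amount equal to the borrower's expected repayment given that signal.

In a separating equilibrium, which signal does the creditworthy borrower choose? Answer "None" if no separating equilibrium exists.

None

Try creditworthy → collateral, subprime → no collateral:
  Under separation the lender infers type exactly: collateral → creditworthy (pays 396), no collateral → subprime (pays 116).
  Creditworthy: collateral gives 396 − 78 = 318; no collateral gives 116 − 25 = 91. No deviation. ✓
  Subprime: no collateral gives 116 − 25 = 91; collateral gives 396 − 146 = 250. Would deviate. ✗
Try creditworthy → no collateral, subprime → collateral:
  Under separation the lender infers type exactly: no collateral → creditworthy (pays 396), collateral → subprime (pays 116).
  Creditworthy: no collateral gives 396 − 25 = 371; collateral gives 116 − 78 = 38. No deviation. ✓
  Subprime: collateral gives 116 − 146 = -30; no collateral gives 396 − 25 = 371. Would deviate. ✗
Neither assignment is incentive-compatible.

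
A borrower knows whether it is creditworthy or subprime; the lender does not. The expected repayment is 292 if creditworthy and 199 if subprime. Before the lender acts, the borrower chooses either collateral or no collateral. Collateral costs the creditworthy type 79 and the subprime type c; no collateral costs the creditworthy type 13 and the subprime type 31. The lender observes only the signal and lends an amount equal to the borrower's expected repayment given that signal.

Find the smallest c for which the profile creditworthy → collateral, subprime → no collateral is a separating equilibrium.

Under separation: collateral → creditworthy (pays 292); no collateral → subprime (pays 199).
Creditworthy: 292 − 79 = 213 ≥ 199 − 13 = 186. Holds regardless of c. ✓
Subprime: 199 − 31 ≥ 292 − c, so c ≥ 292 − 168 = 124.

124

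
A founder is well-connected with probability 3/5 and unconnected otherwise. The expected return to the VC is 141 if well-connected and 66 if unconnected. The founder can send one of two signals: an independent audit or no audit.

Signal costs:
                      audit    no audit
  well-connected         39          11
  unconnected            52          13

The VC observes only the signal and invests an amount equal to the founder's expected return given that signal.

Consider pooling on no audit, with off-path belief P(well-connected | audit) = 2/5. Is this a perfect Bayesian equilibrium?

At the pooled signal (no audit) the VC holds the prior 3/5 and pays 3/5·141 + 2/5·66 = 111. Off-path (audit) belief 2/5 gives 2/5·141 + 3/5·66 = 96.
Well-connected: no audit gives 111 − 11 = 100; audit gives 96 − 39 = 57. Stays. ✓
Unconnected: no audit gives 111 − 13 = 98; audit gives 96 − 52 = 44. Stays. ✓

Yes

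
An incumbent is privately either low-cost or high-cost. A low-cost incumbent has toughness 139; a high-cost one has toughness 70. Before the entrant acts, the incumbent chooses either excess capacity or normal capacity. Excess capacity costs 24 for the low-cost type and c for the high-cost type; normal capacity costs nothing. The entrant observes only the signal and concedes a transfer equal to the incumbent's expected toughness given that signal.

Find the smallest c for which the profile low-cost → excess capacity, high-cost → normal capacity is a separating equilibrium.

69

Under separation: excess capacity → low-cost (pays 139); normal capacity → high-cost (pays 70).
Low-cost: 139 − 24 = 115 ≥ 70 − 0 = 70. Holds regardless of c. ✓
High-cost: 70 − 0 ≥ 139 − c, so c ≥ 139 − 70 = 69.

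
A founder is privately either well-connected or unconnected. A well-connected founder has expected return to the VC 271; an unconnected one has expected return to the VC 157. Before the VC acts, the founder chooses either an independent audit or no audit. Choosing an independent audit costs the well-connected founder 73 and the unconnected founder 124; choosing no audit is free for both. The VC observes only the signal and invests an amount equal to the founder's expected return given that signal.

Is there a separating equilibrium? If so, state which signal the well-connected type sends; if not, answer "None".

audit

Try well-connected → audit, unconnected → no audit:
  If types separate, audit earns payment 271 and no audit earns 157.
  Well-connected: audit gives 271 − 73 = 198; no audit gives 157 − 0 = 157. No deviation. ✓
  Unconnected: no audit gives 157 − 0 = 157; audit gives 271 − 124 = 147. No deviation. ✓
Both hold — the well-connected type sends audit.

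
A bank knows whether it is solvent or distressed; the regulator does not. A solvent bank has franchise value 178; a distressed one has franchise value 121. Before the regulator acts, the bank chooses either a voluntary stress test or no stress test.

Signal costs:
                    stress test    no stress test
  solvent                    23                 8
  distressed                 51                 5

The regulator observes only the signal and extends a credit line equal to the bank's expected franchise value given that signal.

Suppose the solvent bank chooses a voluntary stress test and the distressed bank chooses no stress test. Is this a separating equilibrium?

No

Under separation the regulator infers type exactly: stress test → solvent (pays 178), no stress test → distressed (pays 121).
Solvent: stress test gives 178 − 23 = 155; no stress test gives 121 − 8 = 113. No deviation. ✓
Distressed: no stress test gives 121 − 5 = 116; stress test gives 178 − 51 = 127. Would deviate. ✗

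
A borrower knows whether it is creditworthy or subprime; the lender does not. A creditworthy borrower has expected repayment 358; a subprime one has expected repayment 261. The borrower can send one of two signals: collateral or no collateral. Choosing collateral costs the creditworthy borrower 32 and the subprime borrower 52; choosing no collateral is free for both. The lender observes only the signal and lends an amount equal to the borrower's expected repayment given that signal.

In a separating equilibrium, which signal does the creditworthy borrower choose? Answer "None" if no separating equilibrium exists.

None

Try creditworthy → collateral, subprime → no collateral:
  If types separate, collateral earns payment 358 and no collateral earns 261.
  Creditworthy: collateral gives 358 − 32 = 326; no collateral gives 261 − 0 = 261. No deviation. ✓
  Subprime: no collateral gives 261 − 0 = 261; collateral gives 358 − 52 = 306. Would deviate. ✗
Try creditworthy → no collateral, subprime → collateral:
  If types separate, no collateral earns payment 358 and collateral earns 261.
  Creditworthy: no collateral gives 358 − 0 = 358; collateral gives 261 − 32 = 229. No deviation. ✓
  Subprime: collateral gives 261 − 52 = 209; no collateral gives 358 − 0 = 358. Would deviate. ✗
Neither assignment is incentive-compatible.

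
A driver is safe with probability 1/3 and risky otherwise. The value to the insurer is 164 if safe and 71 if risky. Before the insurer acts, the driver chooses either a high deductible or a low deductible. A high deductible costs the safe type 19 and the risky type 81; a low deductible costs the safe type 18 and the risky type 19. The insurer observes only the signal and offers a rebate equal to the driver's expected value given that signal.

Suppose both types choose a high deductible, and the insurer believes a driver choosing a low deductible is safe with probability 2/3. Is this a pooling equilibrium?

No

At the pooled signal (high deductible) the insurer holds the prior 1/3 and pays 1/3·164 + 2/3·71 = 102. Off-path (low deductible) belief 2/3 gives 2/3·164 + 1/3·71 = 133.
Safe: high deductible gives 102 − 19 = 83; low deductible gives 133 − 18 = 115. Deviates. ✗
Risky: high deductible gives 102 − 81 = 21; low deductible gives 133 − 19 = 114. Deviates. ✗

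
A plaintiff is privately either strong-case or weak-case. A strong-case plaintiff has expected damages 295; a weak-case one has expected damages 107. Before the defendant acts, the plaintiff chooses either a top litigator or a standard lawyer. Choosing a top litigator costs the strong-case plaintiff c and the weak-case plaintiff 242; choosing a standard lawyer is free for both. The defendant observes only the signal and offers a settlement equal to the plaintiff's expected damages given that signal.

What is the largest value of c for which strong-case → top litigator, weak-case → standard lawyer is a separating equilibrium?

Under separation: top litigator → strong-case (pays 295); standard lawyer → weak-case (pays 107).
Weak-case: 107 − 0 = 107 ≥ 295 − 242 = 53. Holds regardless of c. ✓
Strong-case: 295 − c ≥ 107 − 0, so c ≤ 295 − 107 = 188.

188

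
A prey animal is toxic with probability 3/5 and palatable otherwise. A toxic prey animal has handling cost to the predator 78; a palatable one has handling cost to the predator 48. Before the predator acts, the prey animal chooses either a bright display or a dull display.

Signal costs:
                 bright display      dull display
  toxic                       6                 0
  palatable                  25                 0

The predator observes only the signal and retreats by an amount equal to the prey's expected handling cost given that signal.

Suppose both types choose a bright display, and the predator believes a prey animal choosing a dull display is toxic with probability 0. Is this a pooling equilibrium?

No

On the equilibrium path (bright display) the predator holds the prior 3/5 and pays 3/5·78 + 2/5·48 = 66. Off-path (dull display) belief 0 gives 0·78 + 1·48 = 48.
Toxic: bright display gives 66 − 6 = 60; dull display gives 48 − 0 = 48. Stays. ✓
Palatable: bright display gives 66 − 25 = 41; dull display gives 48 − 0 = 48. Deviates. ✗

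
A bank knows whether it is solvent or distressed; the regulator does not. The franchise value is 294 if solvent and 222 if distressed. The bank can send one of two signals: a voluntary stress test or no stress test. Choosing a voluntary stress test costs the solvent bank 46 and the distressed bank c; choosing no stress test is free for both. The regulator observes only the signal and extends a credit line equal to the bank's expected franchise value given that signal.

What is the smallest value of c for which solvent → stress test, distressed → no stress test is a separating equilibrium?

72

Under separation: stress test → solvent (pays 294); no stress test → distressed (pays 222).
Solvent: 294 − 46 = 248 ≥ 222 − 0 = 222. Holds regardless of c. ✓
Distressed: 222 − 0 ≥ 294 − c, so c ≥ 294 − 222 = 72.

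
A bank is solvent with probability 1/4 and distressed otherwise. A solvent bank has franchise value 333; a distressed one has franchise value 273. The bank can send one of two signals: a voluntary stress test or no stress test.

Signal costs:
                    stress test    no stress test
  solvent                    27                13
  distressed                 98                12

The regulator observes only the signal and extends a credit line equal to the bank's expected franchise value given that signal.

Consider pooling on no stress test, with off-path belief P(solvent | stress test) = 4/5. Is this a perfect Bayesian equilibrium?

On the equilibrium path (no stress test) the regulator holds the prior 1/4 and pays 1/4·333 + 3/4·273 = 288. Off-path (stress test) belief 4/5 gives 4/5·333 + 1/5·273 = 321.
Solvent: no stress test gives 288 − 13 = 275; stress test gives 321 − 27 = 294. Deviates. ✗
Distressed: no stress test gives 288 − 12 = 276; stress test gives 321 − 98 = 223. Stays. ✓

No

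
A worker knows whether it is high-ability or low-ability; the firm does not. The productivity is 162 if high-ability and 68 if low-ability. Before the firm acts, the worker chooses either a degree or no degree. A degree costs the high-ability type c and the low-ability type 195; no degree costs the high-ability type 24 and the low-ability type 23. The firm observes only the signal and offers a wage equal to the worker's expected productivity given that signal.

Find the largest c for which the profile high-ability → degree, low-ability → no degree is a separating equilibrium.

118

Under separation: degree → high-ability (pays 162); no degree → low-ability (pays 68).
Low-ability: 68 − 23 = 45 ≥ 162 − 195 = -33. Holds regardless of c. ✓
High-ability: 162 − c ≥ 68 − 24, so c ≤ 162 − 44 = 118.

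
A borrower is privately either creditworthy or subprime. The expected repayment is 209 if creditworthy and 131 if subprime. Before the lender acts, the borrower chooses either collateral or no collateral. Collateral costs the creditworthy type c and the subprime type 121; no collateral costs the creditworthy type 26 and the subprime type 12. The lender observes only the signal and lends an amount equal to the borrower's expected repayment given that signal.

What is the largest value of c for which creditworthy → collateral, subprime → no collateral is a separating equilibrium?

Under separation: collateral → creditworthy (pays 209); no collateral → subprime (pays 131).
Subprime: 131 − 12 = 119 ≥ 209 − 121 = 88. Holds regardless of c. ✓
Creditworthy: 209 − c ≥ 131 − 26, so c ≤ 209 − 105 = 104.

104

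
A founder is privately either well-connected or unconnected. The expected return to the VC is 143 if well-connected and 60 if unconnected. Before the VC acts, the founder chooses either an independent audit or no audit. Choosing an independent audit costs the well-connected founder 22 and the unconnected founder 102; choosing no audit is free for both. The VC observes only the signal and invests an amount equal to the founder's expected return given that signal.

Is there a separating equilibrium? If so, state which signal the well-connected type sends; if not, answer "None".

Try well-connected → audit, unconnected → no audit:
  If types separate, audit earns payment 143 and no audit earns 60.
  Well-connected: audit gives 143 − 22 = 121; no audit gives 60 − 0 = 60. No deviation. ✓
  Unconnected: no audit gives 60 − 0 = 60; audit gives 143 − 102 = 41. No deviation. ✓
Both hold — the well-connected type sends audit.

audit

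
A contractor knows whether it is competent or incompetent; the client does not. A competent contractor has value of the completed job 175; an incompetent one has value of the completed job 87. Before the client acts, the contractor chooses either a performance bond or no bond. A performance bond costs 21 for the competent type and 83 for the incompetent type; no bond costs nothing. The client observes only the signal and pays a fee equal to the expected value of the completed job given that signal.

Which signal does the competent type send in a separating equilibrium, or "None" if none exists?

None

Try competent → bond, incompetent → no bond:
  If types separate, bond earns payment 175 and no bond earns 87.
  Competent: bond gives 175 − 21 = 154; no bond gives 87 − 0 = 87. No deviation. ✓
  Incompetent: no bond gives 87 − 0 = 87; bond gives 175 − 83 = 92. Would deviate. ✗
Try competent → no bond, incompetent → bond:
  If types separate, no bond earns payment 175 and bond earns 87.
  Competent: no bond gives 175 − 0 = 175; bond gives 87 − 21 = 66. No deviation. ✓
  Incompetent: bond gives 87 − 83 = 4; no bond gives 175 − 0 = 175. Would deviate. ✗
Neither assignment is incentive-compatible.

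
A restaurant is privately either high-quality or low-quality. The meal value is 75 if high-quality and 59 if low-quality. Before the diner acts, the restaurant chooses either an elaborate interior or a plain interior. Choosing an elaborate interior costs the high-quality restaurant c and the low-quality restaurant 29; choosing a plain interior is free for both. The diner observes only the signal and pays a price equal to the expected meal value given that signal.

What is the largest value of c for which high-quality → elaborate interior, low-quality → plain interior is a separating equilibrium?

16

Under separation: elaborate interior → high-quality (pays 75); plain interior → low-quality (pays 59).
Low-quality: 59 − 0 = 59 ≥ 75 − 29 = 46. Holds regardless of c. ✓
High-quality: 75 − c ≥ 59 − 0, so c ≤ 75 − 59 = 16.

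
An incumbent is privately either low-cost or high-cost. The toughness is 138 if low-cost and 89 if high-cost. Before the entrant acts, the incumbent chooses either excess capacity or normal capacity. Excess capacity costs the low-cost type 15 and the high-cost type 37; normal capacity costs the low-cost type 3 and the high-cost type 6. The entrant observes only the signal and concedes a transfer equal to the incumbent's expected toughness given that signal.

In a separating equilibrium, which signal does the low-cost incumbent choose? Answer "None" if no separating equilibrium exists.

Try low-cost → excess capacity, high-cost → normal capacity:
  If types separate, excess capacity earns payment 138 and normal capacity earns 89.
  Low-cost: excess capacity gives 138 − 15 = 123; normal capacity gives 89 − 3 = 86. No deviation. ✓
  High-cost: normal capacity gives 89 − 6 = 83; excess capacity gives 138 − 37 = 101. Would deviate. ✗
Try low-cost → normal capacity, high-cost → excess capacity:
  If types separate, normal capacity earns payment 138 and excess capacity earns 89.
  Low-cost: normal capacity gives 138 − 3 = 135; excess capacity gives 89 − 15 = 74. No deviation. ✓
  High-cost: excess capacity gives 89 − 37 = 52; normal capacity gives 138 − 6 = 132. Would deviate. ✗
Neither assignment is incentive-compatible.

None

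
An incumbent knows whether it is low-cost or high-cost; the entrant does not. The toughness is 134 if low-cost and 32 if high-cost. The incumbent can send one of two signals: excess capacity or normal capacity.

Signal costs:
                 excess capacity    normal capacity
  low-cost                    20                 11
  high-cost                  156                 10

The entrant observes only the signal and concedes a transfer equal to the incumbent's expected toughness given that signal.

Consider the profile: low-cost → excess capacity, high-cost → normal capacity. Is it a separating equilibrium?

Yes

If types separate, excess capacity earns payment 134 and normal capacity earns 32.
Low-cost: excess capacity gives 134 − 20 = 114; normal capacity gives 32 − 11 = 21. No deviation. ✓
High-cost: normal capacity gives 32 − 10 = 22; excess capacity gives 134 − 156 = -22. No deviation. ✓
Both incentive constraints hold.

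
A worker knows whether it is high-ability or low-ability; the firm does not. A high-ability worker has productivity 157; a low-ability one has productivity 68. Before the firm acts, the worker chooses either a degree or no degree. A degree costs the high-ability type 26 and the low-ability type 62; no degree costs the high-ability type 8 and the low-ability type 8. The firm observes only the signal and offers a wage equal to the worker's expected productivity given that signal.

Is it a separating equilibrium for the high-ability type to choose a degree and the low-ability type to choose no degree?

No

Under separation the firm infers type exactly: degree → high-ability (pays 157), no degree → low-ability (pays 68).
High-ability: degree gives 157 − 26 = 131; no degree gives 68 − 8 = 60. No deviation. ✓
Low-ability: no degree gives 68 − 8 = 60; degree gives 157 − 62 = 95. Would deviate. ✗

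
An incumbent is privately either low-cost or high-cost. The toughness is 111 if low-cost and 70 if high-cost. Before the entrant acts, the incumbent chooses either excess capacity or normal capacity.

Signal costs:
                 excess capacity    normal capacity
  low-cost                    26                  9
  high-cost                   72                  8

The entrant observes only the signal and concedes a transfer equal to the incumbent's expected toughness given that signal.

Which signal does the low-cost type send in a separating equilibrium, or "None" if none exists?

Try low-cost → excess capacity, high-cost → normal capacity:
  If types separate, excess capacity earns payment 111 and normal capacity earns 70.
  Low-cost: excess capacity gives 111 − 26 = 85; normal capacity gives 70 − 9 = 61. No deviation. ✓
  High-cost: normal capacity gives 70 − 8 = 62; excess capacity gives 111 − 72 = 39. No deviation. ✓
Both hold — the low-cost type sends excess capacity.

excess capacity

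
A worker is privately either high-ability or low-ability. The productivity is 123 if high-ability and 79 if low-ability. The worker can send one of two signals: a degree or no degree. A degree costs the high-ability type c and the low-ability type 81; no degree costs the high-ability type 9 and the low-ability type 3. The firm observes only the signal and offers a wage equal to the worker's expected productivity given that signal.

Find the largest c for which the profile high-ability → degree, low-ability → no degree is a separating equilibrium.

Under separation: degree → high-ability (pays 123); no degree → low-ability (pays 79).
Low-ability: 79 − 3 = 76 ≥ 123 − 81 = 42. Holds regardless of c. ✓
High-ability: 123 − c ≥ 79 − 9, so c ≤ 123 − 70 = 53.

53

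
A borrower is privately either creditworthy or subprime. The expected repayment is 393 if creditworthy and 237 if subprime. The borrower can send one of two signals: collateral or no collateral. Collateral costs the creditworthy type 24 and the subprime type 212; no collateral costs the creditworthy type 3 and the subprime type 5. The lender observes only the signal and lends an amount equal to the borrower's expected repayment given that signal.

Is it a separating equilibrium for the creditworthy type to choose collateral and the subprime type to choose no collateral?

Yes

If types separate, collateral earns payment 393 and no collateral earns 237.
Creditworthy: collateral gives 393 − 24 = 369; no collateral gives 237 − 3 = 234. No deviation. ✓
Subprime: no collateral gives 237 − 5 = 232; collateral gives 393 − 212 = 181. No deviation. ✓
Neither type gains from mimicking the other.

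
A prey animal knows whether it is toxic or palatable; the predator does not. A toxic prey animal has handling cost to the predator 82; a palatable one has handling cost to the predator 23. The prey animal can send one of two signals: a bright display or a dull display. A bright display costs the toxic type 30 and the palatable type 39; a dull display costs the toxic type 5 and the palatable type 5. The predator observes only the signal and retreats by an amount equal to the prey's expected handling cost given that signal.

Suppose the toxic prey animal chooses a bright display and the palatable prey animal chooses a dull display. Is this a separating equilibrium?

Under separation the predator infers type exactly: bright display → toxic (pays 82), dull display → palatable (pays 23).
Toxic: bright display gives 82 − 30 = 52; dull display gives 23 − 5 = 18. No deviation. ✓
Palatable: dull display gives 23 − 5 = 18; bright display gives 82 − 39 = 43. Would deviate. ✗

No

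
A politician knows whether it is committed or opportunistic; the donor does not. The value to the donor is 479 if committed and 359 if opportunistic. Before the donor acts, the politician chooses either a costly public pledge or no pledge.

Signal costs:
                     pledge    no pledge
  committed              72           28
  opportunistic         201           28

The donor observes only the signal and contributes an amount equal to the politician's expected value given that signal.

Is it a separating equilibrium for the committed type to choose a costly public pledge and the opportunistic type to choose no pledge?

Yes

If types separate, pledge earns payment 479 and no pledge earns 359.
Committed: pledge gives 479 − 72 = 407; no pledge gives 359 − 28 = 331. No deviation. ✓
Opportunistic: no pledge gives 359 − 28 = 331; pledge gives 479 − 201 = 278. No deviation. ✓
Neither type gains from mimicking the other.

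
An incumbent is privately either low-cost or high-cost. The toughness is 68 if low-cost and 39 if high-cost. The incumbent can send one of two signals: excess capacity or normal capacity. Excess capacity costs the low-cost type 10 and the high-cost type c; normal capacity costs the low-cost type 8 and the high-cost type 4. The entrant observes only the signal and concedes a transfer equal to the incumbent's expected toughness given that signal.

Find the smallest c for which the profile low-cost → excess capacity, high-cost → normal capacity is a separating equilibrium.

33

Under separation: excess capacity → low-cost (pays 68); normal capacity → high-cost (pays 39).
Low-cost: 68 − 10 = 58 ≥ 39 − 8 = 31. Holds regardless of c. ✓
High-cost: 39 − 4 ≥ 68 − c, so c ≥ 68 − 35 = 33.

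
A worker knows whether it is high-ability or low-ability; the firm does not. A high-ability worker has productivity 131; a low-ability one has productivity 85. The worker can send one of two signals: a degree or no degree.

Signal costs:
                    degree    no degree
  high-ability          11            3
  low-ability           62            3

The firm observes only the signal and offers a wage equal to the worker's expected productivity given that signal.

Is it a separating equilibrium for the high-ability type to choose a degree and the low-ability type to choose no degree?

Yes

If types separate, degree earns payment 131 and no degree earns 85.
High-ability: degree gives 131 − 11 = 120; no degree gives 85 − 3 = 82. No deviation. ✓
Low-ability: no degree gives 85 − 3 = 82; degree gives 131 − 62 = 69. No deviation. ✓
Both incentive constraints hold.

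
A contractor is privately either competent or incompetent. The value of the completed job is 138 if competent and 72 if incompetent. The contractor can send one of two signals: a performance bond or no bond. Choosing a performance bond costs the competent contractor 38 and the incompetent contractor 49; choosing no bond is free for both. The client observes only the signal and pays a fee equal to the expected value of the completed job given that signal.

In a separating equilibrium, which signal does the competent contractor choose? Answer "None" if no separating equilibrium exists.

Try competent → bond, incompetent → no bond:
  If types separate, bond earns payment 138 and no bond earns 72.
  Competent: bond gives 138 − 38 = 100; no bond gives 72 − 0 = 72. No deviation. ✓
  Incompetent: no bond gives 72 − 0 = 72; bond gives 138 − 49 = 89. Would deviate. ✗
Try competent → no bond, incompetent → bond:
  If types separate, no bond earns payment 138 and bond earns 72.
  Competent: no bond gives 138 − 0 = 138; bond gives 72 − 38 = 34. No deviation. ✓
  Incompetent: bond gives 72 − 49 = 23; no bond gives 138 − 0 = 138. Would deviate. ✗
Neither assignment is incentive-compatible.

None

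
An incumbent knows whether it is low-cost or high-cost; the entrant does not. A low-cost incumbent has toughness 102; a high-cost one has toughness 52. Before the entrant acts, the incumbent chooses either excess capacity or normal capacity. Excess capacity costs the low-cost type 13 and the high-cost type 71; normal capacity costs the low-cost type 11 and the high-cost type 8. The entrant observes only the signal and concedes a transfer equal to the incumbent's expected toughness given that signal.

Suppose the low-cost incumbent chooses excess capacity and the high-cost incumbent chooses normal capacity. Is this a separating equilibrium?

Yes

If types separate, excess capacity earns payment 102 and normal capacity earns 52.
Low-cost: excess capacity gives 102 − 13 = 89; normal capacity gives 52 − 11 = 41. No deviation. ✓
High-cost: normal capacity gives 52 − 8 = 44; excess capacity gives 102 − 71 = 31. No deviation. ✓
Neither type gains from mimicking the other.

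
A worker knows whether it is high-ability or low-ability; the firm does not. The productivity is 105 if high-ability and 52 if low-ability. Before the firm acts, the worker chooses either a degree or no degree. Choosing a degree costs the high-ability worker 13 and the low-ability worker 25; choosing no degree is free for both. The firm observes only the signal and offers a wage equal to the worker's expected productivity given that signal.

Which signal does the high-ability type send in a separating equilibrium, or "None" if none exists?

None

Try high-ability → degree, low-ability → no degree:
  If types separate, degree earns payment 105 and no degree earns 52.
  High-ability: degree gives 105 − 13 = 92; no degree gives 52 − 0 = 52. No deviation. ✓
  Low-ability: no degree gives 52 − 0 = 52; degree gives 105 − 25 = 80. Would deviate. ✗
Try high-ability → no degree, low-ability → degree:
  If types separate, no degree earns payment 105 and degree earns 52.
  High-ability: no degree gives 105 − 0 = 105; degree gives 52 − 13 = 39. No deviation. ✓
  Low-ability: degree gives 52 − 25 = 27; no degree gives 105 − 0 = 105. Would deviate. ✗
Neither assignment is incentive-compatible.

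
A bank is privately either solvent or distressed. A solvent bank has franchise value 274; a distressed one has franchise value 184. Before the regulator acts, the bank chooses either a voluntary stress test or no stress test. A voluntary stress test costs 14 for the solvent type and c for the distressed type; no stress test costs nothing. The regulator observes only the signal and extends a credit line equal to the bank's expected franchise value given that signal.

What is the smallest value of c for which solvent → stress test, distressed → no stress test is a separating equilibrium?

Under separation: stress test → solvent (pays 274); no stress test → distressed (pays 184).
Solvent: 274 − 14 = 260 ≥ 184 − 0 = 184. Holds regardless of c. ✓
Distressed: 184 − 0 ≥ 274 − c, so c ≥ 274 − 184 = 90.

90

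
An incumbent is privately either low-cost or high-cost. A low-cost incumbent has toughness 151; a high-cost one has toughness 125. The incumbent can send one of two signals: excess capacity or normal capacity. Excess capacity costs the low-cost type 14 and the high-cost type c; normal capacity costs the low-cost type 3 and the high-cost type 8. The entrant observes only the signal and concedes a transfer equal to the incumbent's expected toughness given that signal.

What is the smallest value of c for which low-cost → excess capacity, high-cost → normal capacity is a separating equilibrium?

Under separation: excess capacity → low-cost (pays 151); normal capacity → high-cost (pays 125).
Low-cost: 151 − 14 = 137 ≥ 125 − 3 = 122. Holds regardless of c. ✓
High-cost: 125 − 8 ≥ 151 − c, so c ≥ 151 − 117 = 34.

34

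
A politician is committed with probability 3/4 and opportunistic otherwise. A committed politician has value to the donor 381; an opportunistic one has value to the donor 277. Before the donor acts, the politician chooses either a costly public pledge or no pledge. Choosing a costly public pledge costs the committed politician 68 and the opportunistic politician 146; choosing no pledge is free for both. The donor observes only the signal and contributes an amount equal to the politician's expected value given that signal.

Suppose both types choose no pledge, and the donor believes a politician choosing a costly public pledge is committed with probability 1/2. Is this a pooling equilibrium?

Yes

On the equilibrium path (no pledge) the donor holds the prior 3/4 and pays 3/4·381 + 1/4·277 = 355. Off-path (pledge) belief 1/2 gives 1/2·381 + 1/2·277 = 329.
Committed: no pledge gives 355 − 0 = 355; pledge gives 329 − 68 = 261. Stays. ✓
Opportunistic: no pledge gives 355 − 0 = 355; pledge gives 329 − 146 = 183. Stays. ✓
Beliefs are Bayes-consistent on-path and both types best-respond.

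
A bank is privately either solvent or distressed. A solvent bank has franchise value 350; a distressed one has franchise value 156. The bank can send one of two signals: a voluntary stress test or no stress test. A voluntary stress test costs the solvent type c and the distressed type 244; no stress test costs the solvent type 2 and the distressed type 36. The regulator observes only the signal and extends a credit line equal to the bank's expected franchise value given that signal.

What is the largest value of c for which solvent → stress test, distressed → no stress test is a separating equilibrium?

196

Under separation: stress test → solvent (pays 350); no stress test → distressed (pays 156).
Distressed: 156 − 36 = 120 ≥ 350 − 244 = 106. Holds regardless of c. ✓
Solvent: 350 − c ≥ 156 − 2, so c ≤ 350 − 154 = 196.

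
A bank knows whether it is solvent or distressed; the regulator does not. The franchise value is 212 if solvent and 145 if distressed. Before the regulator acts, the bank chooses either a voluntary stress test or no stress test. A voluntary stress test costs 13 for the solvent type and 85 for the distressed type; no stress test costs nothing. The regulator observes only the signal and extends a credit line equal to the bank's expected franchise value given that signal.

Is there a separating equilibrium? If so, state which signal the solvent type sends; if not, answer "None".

Try solvent → stress test, distressed → no stress test:
  If types separate, stress test earns payment 212 and no stress test earns 145.
  Solvent: stress test gives 212 − 13 = 199; no stress test gives 145 − 0 = 145. No deviation. ✓
  Distressed: no stress test gives 145 − 0 = 145; stress test gives 212 − 85 = 127. No deviation. ✓
Both hold — the solvent type sends stress test.

stress test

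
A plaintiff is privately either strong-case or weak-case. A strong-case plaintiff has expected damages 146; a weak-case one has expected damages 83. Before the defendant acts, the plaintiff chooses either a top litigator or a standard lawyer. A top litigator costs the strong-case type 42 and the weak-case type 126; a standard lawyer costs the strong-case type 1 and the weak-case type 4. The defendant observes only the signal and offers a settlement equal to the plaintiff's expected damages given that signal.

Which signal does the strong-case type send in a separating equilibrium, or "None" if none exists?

top litigator

Try strong-case → top litigator, weak-case → standard lawyer:
  If types separate, top litigator earns payment 146 and standard lawyer earns 83.
  Strong-case: top litigator gives 146 − 42 = 104; standard lawyer gives 83 − 1 = 82. No deviation. ✓
  Weak-case: standard lawyer gives 83 − 4 = 79; top litigator gives 146 − 126 = 20. No deviation. ✓
Both hold — the strong-case type sends top litigator.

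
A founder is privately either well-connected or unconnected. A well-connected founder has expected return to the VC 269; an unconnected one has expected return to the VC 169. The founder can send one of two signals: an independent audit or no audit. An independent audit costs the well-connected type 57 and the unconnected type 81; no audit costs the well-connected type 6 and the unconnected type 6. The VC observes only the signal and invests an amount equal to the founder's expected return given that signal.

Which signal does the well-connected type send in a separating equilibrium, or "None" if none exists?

Try well-connected → audit, unconnected → no audit:
  Under separation the VC infers type exactly: audit → well-connected (pays 269), no audit → unconnected (pays 169).
  Well-connected: audit gives 269 − 57 = 212; no audit gives 169 − 6 = 163. No deviation. ✓
  Unconnected: no audit gives 169 − 6 = 163; audit gives 269 − 81 = 188. Would deviate. ✗
Try well-connected → no audit, unconnected → audit:
  Under separation the VC infers type exactly: no audit → well-connected (pays 269), audit → unconnected (pays 169).
  Well-connected: no audit gives 269 − 6 = 263; audit gives 169 − 57 = 112. No deviation. ✓
  Unconnected: audit gives 169 − 81 = 88; no audit gives 269 − 6 = 263. Would deviate. ✗
Neither assignment is incentive-compatible.

None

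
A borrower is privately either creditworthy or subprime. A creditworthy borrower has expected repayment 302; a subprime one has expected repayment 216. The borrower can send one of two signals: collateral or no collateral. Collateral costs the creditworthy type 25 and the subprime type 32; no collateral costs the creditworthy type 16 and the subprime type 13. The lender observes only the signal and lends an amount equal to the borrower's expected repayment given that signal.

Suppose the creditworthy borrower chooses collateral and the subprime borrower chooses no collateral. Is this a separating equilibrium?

If types separate, collateral earns payment 302 and no collateral earns 216.
Creditworthy: collateral gives 302 − 25 = 277; no collateral gives 216 − 16 = 200. No deviation. ✓
Subprime: no collateral gives 216 − 13 = 203; collateral gives 302 − 32 = 270. Would deviate. ✗

No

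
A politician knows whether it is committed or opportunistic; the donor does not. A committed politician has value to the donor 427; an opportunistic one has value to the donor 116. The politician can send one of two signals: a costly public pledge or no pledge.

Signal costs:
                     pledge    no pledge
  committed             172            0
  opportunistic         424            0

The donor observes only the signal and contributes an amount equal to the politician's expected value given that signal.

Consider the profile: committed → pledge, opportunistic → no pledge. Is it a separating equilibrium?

Under separation the donor infers type exactly: pledge → committed (pays 427), no pledge → opportunistic (pays 116).
Committed: pledge gives 427 − 172 = 255; no pledge gives 116 − 0 = 116. No deviation. ✓
Opportunistic: no pledge gives 116 − 0 = 116; pledge gives 427 − 424 = 3. No deviation. ✓
Both incentive constraints hold.

Yes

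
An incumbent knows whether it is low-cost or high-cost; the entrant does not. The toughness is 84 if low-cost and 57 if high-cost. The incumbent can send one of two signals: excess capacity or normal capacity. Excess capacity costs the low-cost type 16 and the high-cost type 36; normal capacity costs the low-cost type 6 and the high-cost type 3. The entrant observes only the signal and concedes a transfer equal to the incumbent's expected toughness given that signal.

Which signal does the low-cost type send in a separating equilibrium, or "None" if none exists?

excess capacity

Try low-cost → excess capacity, high-cost → normal capacity:
  If types separate, excess capacity earns payment 84 and normal capacity earns 57.
  Low-cost: excess capacity gives 84 − 16 = 68; normal capacity gives 57 − 6 = 51. No deviation. ✓
  High-cost: normal capacity gives 57 − 3 = 54; excess capacity gives 84 − 36 = 48. No deviation. ✓
Both hold — the low-cost type sends excess capacity.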